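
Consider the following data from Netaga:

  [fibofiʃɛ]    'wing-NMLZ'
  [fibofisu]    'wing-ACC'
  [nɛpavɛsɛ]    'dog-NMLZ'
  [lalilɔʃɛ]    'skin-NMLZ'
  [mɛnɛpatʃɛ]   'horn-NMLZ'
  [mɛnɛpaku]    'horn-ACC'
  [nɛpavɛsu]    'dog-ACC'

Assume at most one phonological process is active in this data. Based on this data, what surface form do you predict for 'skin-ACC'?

In [fibofisu] and [fibofiʃɛ] the final segment of 'wing' alternates: [s] ~ [ʃ].
But 'dog' keeps [s] in both environments ([nɛpavɛsu], [nɛpavɛsɛ]), so there is no rule changing /s/ to [ʃ] before the NMLZ suffix.
The underlying segment must be /ʃ/; palato-alveolar /tʃ/ and /ʃ/ become [k] and [s] when no front vowel follows, yielding [s] there.
The one attested form of 'skin', [lalilɔʃɛ], shows underlying /lalilɔʃ/. Applying the same rule when no front vowel follows gives [lalilɔsu].

[lalilɔsu]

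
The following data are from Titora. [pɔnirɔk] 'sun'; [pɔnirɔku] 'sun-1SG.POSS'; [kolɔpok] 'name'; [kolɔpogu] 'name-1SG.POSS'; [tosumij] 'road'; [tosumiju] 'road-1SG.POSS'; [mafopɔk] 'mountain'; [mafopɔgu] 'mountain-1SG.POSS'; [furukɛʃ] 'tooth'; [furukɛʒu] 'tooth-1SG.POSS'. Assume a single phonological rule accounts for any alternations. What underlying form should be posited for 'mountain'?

In [mafopɔk] and [mafopɔgu] the final segment of 'mountain' alternates: [k] ~ [g].
The stem 'sun' ([pɔnirɔk], [pɔnirɔku]) shows [k] unchanged in both environments, so [k] cannot be basic with [g] derived before the 1SG.POSS suffix.
Therefore /g/ is basic and [k] is derived by word-final obstruent devoicing (voiced obstruents become voiceless word-finally).

/mafopɔg/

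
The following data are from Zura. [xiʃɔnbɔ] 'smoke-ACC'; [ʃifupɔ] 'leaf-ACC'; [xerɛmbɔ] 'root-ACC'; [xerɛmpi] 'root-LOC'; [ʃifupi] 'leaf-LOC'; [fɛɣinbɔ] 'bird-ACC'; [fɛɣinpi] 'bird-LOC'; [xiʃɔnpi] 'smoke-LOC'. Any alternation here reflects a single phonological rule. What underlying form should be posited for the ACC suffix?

The ACC morpheme has two allomorphs, [-bɔ] and [-pɔ].
By contrast the LOC suffix keeps its initial [p] throughout — that segment must be underlying.
The ACC suffix is therefore /-bɔ/ underlyingly, with post-vocalic devoicing: voiced stops become voiceless after a vowel.

/-bɔ/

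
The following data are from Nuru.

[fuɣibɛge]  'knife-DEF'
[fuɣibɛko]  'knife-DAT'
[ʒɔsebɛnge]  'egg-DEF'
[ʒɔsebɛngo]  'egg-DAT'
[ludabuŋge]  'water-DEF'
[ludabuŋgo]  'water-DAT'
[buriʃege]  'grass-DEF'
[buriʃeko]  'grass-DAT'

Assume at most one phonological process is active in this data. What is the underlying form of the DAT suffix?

/-ko/

The DAT suffix surfaces as [-go] and [-ko], depending on the final segment of the stem.
By contrast the DEF suffix keeps its initial [g] throughout — that segment must be underlying.
So the underlying form is /-ko/, and voiceless stops become voiced after a nasal.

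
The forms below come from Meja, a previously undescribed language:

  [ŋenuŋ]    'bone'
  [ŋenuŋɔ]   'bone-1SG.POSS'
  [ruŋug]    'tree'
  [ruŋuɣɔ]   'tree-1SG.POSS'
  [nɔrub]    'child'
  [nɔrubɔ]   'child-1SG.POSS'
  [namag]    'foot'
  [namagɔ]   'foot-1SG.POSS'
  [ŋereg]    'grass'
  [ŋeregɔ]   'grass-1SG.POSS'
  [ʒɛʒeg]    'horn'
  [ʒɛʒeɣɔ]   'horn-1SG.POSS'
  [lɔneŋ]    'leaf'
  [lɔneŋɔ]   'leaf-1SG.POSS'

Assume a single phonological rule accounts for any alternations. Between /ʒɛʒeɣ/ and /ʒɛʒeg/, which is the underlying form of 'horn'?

/ʒɛʒeɣ/

The stem for 'horn' ends in [g] in [ʒɛʒeg] but [ɣ] in [ʒɛʒeɣɔ].
But 'foot' keeps [g] in both environments ([namag], [namagɔ]), so there is no rule changing /g/ to [ɣ] before the 1SG.POSS suffix.
So /ɣ/ is underlying, and a rule of word-final hardening — voiced fricatives become stops word-finally — gives [g].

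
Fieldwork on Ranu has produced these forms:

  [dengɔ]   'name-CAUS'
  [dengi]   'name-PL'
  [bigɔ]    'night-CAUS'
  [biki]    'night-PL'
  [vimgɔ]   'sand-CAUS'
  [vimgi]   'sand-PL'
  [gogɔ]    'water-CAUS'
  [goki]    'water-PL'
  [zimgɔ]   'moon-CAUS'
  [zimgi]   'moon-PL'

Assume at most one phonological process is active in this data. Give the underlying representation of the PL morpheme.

The PL morpheme has two allomorphs, [-gi] and [-ki].
The CAUS suffix, which begins with [g], is invariant after every stem; so [g] is not altered by any rule here.
The PL suffix is therefore /-ki/ underlyingly, with post-nasal voicing: voiceless stops become voiced after a nasal.

/-ki/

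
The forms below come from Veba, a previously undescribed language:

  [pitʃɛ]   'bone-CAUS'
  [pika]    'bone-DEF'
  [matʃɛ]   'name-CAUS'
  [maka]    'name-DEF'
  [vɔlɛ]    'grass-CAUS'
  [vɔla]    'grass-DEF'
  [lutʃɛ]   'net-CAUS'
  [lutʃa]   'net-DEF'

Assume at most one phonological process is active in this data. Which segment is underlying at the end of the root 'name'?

In [matʃɛ] and [maka] the final segment of 'name' alternates: [tʃ] ~ [k].
The stem 'net' ([lutʃɛ], [lutʃa]) shows [tʃ] unchanged in both environments, so [tʃ] cannot be basic with [k] derived before the DEF suffix.
Therefore /k/ is basic and [tʃ] is derived by palatalization before a front vowel (/k/ becomes palato-alveolar [tʃ] before a front vowel).

/k/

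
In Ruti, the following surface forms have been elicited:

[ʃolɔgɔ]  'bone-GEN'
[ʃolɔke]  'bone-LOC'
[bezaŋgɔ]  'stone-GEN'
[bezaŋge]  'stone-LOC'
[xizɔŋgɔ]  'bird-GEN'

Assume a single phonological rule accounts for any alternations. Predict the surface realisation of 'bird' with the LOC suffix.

[xizɔŋge]

The LOC suffix surfaces as [-ge] and [-ke], depending on the final segment of the stem.
The GEN suffix, which begins with [g], is invariant after every stem; so [g] is not altered by any rule here.
So the underlying form is /-ke/, and voiceless stops become voiced after a nasal.
After 'bird', which ends in a nasal, the suffix surfaces as [-ge], giving [xizɔŋge].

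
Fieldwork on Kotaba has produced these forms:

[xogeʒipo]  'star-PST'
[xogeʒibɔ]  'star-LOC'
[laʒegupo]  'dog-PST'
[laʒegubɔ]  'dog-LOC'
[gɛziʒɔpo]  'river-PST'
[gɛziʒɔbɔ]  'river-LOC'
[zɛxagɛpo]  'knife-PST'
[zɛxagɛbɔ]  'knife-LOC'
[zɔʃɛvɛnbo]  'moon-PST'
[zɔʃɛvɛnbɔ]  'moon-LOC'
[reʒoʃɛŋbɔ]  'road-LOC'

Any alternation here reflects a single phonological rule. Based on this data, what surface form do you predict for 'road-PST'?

The PST suffix surfaces as [-bo] and [-po], depending on the final segment of the stem.
By contrast the LOC suffix keeps its initial [b] throughout — that segment must be underlying.
So the underlying form is /-po/, and voiceless stops become voiced after a nasal.
After 'road', which ends in a nasal, the suffix surfaces as [-bo], giving [reʒoʃɛŋbo].

[reʒoʃɛŋbo]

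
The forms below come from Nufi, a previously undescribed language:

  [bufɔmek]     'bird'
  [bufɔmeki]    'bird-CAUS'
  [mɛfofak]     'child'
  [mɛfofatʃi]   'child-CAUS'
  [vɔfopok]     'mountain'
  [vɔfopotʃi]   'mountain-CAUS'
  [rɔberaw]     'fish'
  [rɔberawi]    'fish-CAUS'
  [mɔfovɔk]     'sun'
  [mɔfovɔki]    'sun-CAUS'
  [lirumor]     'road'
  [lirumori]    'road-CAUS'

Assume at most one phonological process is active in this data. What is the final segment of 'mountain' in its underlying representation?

The root 'mountain' surfaces as [vɔfopok] and [vɔfopotʃi], with a stem-final [k] ~ [tʃ] alternation.
But 'bird' keeps [k] in both environments ([bufɔmek], [bufɔmeki]), so there is no rule changing /k/ to [tʃ] before the CAUS suffix.
Therefore /tʃ/ is basic and [k] is derived by depalatalization (palato-alveolar /tʃ/ becomes [k] when no front vowel follows).

/tʃ/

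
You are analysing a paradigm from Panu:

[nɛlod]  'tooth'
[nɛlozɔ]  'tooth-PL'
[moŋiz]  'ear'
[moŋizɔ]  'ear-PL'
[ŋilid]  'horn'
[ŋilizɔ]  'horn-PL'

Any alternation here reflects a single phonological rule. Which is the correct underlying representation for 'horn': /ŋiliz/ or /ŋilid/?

The root 'horn' surfaces as [ŋilid] and [ŋilizɔ], with a stem-final [d] ~ [z] alternation.
The stem 'ear' ([moŋiz], [moŋizɔ]) shows [z] unchanged in both environments, so [z] cannot be basic with [d] derived in isolation.
The alternation reflects intervocalic spirantization: voiced stops become fricatives between vowels. /d/ is underlying.

/ŋilid/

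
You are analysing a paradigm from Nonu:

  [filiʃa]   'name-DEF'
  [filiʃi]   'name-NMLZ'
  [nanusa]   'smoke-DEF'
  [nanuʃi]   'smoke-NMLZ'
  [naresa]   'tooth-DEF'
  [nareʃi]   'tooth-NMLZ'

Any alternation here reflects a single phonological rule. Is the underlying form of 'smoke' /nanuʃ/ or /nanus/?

/nanus/

'smoke' shows [s] ~ [ʃ] at the end of the stem ([nanusa] vs [nanuʃi]).
The stem 'name' ([filiʃa], [filiʃi]) shows [ʃ] unchanged in both environments, so [ʃ] cannot be basic with [s] derived before the DEF suffix.
Therefore /s/ is basic and [ʃ] is derived by palatalization before a front vowel (/s/ becomes palato-alveolar [ʃ] before a front vowel).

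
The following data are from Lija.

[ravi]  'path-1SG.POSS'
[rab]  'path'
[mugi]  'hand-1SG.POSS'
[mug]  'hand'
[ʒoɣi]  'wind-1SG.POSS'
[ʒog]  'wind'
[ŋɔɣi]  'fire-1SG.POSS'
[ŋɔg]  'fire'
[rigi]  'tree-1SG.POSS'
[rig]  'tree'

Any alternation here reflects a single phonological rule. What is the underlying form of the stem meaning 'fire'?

The stem for 'fire' ends in [ɣ] in [ŋɔɣi] but [g] in [ŋɔg].
The stem 'hand' ([mugi], [mug]) shows [g] unchanged in both environments, so [g] cannot be basic with [ɣ] derived before the 1SG.POSS suffix.
The alternation reflects word-final hardening: voiced fricatives become stops word-finally. /ɣ/ is underlying.

/ŋɔɣ/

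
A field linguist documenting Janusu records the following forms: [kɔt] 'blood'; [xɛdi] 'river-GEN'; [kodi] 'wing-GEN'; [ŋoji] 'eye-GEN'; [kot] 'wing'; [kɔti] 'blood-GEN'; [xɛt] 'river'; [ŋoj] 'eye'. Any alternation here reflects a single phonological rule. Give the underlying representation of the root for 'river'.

The root 'river' surfaces as [xɛt] and [xɛdi], with a stem-final [t] ~ [d] alternation.
Compare 'blood', with invariant [t] in [kɔt] and [kɔti]: an analysis with underlying /t/ and a rule producing [d] before the GEN suffix would wrongly predict alternation here too.
The underlying segment must be /d/; voiced obstruents become voiceless word-finally, yielding [t] there.

/xɛd/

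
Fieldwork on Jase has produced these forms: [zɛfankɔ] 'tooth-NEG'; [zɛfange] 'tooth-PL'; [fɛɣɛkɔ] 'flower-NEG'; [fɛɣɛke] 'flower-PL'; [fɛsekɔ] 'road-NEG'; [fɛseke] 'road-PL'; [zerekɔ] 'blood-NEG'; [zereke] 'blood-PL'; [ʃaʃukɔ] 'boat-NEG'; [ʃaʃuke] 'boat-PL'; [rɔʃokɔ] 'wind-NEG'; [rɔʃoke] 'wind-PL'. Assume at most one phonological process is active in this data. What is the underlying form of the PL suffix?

The PL suffix surfaces as [-ge] and [-ke], depending on the final segment of the stem.
By contrast the NEG suffix keeps its initial [k] throughout — that segment must be underlying.
The PL suffix is therefore /-ge/ underlyingly, with post-vocalic devoicing: voiced stops become voiceless after a vowel.

/-ge/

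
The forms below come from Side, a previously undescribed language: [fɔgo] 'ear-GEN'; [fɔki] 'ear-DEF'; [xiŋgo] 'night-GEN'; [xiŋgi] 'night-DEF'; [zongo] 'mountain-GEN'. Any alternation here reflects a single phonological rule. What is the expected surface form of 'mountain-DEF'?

[zongi]

The DEF suffix surfaces as [-gi] and [-ki], depending on the final segment of the stem.
The GEN suffix, which begins with [g], is invariant after every stem; so [g] is not altered by any rule here.
The DEF suffix is therefore /-ki/ underlyingly, with post-nasal voicing: voiceless stops become voiced after a nasal.
After 'mountain', which ends in a nasal, the suffix surfaces as [-gi], giving [zongi].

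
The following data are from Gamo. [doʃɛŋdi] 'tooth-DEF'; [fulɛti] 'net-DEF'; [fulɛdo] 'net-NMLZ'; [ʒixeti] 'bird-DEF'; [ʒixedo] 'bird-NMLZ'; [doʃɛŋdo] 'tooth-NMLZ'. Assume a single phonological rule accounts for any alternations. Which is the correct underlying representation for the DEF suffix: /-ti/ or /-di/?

The DEF morpheme has two allomorphs, [-di] and [-ti].
By contrast the NMLZ suffix keeps its initial [d] throughout — that segment must be underlying.
The DEF suffix is therefore /-ti/ underlyingly, with post-nasal voicing: voiceless stops become voiced after a nasal.

/-ti/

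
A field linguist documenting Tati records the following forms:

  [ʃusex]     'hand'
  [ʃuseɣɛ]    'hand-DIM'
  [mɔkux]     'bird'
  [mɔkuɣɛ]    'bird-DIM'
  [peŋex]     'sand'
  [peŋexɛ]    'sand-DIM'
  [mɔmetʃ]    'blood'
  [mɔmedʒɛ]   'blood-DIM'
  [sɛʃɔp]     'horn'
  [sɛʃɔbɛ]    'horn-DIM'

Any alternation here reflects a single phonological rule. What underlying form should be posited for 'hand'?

/ʃuseɣ/

The root 'hand' surfaces as [ʃusex] and [ʃuseɣɛ], with a stem-final [x] ~ [ɣ] alternation.
Compare 'sand', with invariant [x] in [peŋex] and [peŋexɛ]: an analysis with underlying /x/ and a rule producing [ɣ] before the DIM suffix would wrongly predict alternation here too.
The alternation reflects word-final obstruent devoicing: voiced obstruents become voiceless word-finally. /ɣ/ is underlying.
Hence 'hand' is /ʃuseɣ/ underlyingly.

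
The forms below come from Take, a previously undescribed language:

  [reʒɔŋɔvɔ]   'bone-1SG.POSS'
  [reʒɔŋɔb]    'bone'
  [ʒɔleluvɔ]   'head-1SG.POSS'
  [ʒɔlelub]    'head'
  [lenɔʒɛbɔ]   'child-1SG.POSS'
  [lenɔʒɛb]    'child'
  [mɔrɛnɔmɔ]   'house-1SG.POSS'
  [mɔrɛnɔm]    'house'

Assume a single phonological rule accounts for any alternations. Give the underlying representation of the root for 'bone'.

/reʒɔŋɔv/

The root 'bone' surfaces as [reʒɔŋɔvɔ] and [reʒɔŋɔb], with a stem-final [v] ~ [b] alternation.
Compare 'child', with invariant [b] in [lenɔʒɛbɔ] and [lenɔʒɛb]: an analysis with underlying /b/ and a rule producing [v] before the 1SG.POSS suffix would wrongly predict alternation here too.
The underlying segment must be /v/; voiced fricatives become stops word-finally, yielding [b] there.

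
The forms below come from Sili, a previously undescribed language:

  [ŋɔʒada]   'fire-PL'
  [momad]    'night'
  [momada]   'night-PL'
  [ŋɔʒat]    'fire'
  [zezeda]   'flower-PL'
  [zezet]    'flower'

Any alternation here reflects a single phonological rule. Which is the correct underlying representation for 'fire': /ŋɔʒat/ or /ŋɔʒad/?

/ŋɔʒat/

The stem for 'fire' ends in [t] in [ŋɔʒat] but [d] in [ŋɔʒada].
If /d/ were underlying and a rule turned it into [t] in isolation, 'night' would also alternate; but it has [d] in both [momad] and [momada].
Therefore /t/ is basic and [d] is derived by intervocalic voicing (voiceless stops become voiced between vowels).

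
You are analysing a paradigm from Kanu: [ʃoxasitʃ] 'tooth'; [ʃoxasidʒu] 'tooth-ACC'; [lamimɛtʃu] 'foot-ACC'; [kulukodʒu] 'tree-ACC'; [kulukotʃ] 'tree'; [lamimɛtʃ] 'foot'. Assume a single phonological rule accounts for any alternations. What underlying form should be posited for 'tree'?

/kulukodʒ/

The stem for 'tree' ends in [tʃ] in [kulukotʃ] but [dʒ] in [kulukodʒu].
But 'foot' keeps [tʃ] in both environments ([lamimɛtʃ], [lamimɛtʃu]), so there is no rule changing /tʃ/ to [dʒ] before the ACC suffix.
So /dʒ/ is underlying, and a rule of word-final obstruent devoicing — voiced obstruents become voiceless word-finally — gives [tʃ].
Hence 'tree' is /kulukodʒ/ underlyingly.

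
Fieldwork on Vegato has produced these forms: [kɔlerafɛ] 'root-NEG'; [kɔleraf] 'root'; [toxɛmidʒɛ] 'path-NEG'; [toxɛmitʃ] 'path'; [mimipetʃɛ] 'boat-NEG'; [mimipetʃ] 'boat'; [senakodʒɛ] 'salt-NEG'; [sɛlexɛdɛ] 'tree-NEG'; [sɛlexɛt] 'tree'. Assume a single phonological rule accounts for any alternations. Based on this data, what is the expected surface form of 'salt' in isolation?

[senakotʃ]

The stem for 'path' ends in [dʒ] in [toxɛmidʒɛ] but [tʃ] in [toxɛmitʃ].
If /tʃ/ were underlying and a rule turned it into [dʒ] before the NEG suffix, 'boat' would also alternate; but it has [tʃ] in both [mimipetʃɛ] and [mimipetʃ].
So /dʒ/ is underlying, and a rule of word-final obstruent devoicing — voiced obstruents become voiceless word-finally — gives [tʃ].
From [senakodʒɛ] the stem 'salt' is /senakodʒ/; word-finally this yields [senakotʃ].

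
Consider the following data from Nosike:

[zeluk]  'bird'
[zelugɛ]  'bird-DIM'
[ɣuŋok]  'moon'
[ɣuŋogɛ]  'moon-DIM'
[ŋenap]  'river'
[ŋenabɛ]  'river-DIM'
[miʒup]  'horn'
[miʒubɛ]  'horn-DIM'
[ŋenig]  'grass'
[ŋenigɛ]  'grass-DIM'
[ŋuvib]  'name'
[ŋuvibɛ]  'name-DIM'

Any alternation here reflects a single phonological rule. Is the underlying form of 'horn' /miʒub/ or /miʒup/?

'horn' shows [p] ~ [b] at the end of the stem ([miʒup] vs [miʒubɛ]).
Compare 'name', with invariant [b] in [ŋuvib] and [ŋuvibɛ]: an analysis with underlying /b/ and a rule producing [p] in isolation would wrongly predict alternation here too.
The underlying segment must be /p/; voiceless stops become voiced between vowels, yielding [b] there.

/miʒup/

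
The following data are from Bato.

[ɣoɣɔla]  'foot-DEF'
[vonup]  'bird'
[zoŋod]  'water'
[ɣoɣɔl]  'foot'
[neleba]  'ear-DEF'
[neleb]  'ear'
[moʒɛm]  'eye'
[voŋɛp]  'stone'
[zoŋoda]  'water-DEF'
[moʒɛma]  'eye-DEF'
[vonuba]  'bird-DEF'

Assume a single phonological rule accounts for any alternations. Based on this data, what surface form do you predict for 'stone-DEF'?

[voŋɛba]

In [vonup] and [vonuba] the final segment of 'bird' alternates: [p] ~ [b].
But 'ear' keeps [b] in both environments ([neleb], [neleba]), so there is no rule changing /b/ to [p] in isolation.
The underlying segment must be /p/; voiceless stops become voiced between vowels, yielding [b] there.
The one attested form of 'stone', [voŋɛp], shows underlying /voŋɛp/. Applying the same rule between vowels gives [voŋɛba].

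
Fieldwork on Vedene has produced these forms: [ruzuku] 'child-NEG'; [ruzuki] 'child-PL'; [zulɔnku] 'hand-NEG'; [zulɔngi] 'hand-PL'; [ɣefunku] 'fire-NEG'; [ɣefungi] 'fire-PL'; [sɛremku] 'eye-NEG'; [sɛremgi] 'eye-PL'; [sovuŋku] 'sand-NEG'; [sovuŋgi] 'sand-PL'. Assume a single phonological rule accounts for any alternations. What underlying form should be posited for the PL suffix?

/-gi/

The PL morpheme has two allomorphs, [-gi] and [-ki].
The NEG suffix, which begins with [k], is invariant after every stem; so [k] is not altered by any rule here.
The PL suffix is therefore /-gi/ underlyingly, with post-vocalic devoicing: voiced stops become voiceless after a vowel.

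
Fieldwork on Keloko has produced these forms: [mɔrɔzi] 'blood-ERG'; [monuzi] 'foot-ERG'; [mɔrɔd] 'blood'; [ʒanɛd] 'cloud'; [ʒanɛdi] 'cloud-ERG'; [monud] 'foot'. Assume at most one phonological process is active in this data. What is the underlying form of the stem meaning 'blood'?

The root 'blood' surfaces as [mɔrɔd] and [mɔrɔzi], with a stem-final [d] ~ [z] alternation.
Compare 'cloud', with invariant [d] in [ʒanɛd] and [ʒanɛdi]: an analysis with underlying /d/ and a rule producing [z] before the ERG suffix would wrongly predict alternation here too.
The underlying segment must be /z/; voiced fricatives become stops word-finally, yielding [d] there.
So 'blood' = /mɔrɔz/.

/mɔrɔz/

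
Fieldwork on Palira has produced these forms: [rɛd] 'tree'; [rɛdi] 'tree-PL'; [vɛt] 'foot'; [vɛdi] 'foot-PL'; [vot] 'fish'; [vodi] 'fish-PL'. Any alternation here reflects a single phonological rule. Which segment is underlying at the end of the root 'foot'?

In [vɛt] and [vɛdi] the final segment of 'foot' alternates: [t] ~ [d].
If /d/ were underlying and a rule turned it into [t] in isolation, 'tree' would also alternate; but it has [d] in both [rɛd] and [rɛdi].
The alternation reflects intervocalic voicing: voiceless stops become voiced between vowels. /t/ is underlying.

/t/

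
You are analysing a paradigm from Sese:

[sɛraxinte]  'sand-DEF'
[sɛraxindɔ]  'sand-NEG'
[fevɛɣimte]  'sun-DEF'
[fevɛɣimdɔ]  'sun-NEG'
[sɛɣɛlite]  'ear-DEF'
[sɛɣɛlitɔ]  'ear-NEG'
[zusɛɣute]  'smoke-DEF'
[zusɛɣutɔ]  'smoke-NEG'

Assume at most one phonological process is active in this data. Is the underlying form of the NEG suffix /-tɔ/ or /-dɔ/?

/-dɔ/

The NEG morpheme has two allomorphs, [-dɔ] and [-tɔ].
The DEF suffix, which begins with [t], is invariant after every stem; so [t] is not altered by any rule here.
So the underlying form is /-dɔ/, and voiced stops become voiceless after a vowel.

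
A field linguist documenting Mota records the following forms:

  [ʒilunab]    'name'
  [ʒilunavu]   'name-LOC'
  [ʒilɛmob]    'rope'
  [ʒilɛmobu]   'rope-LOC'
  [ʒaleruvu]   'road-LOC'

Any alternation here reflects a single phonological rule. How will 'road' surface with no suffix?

[ʒalerub]

The root 'name' surfaces as [ʒilunab] and [ʒilunavu], with a stem-final [b] ~ [v] alternation.
The stem 'rope' ([ʒilɛmob], [ʒilɛmobu]) shows [b] unchanged in both environments, so [b] cannot be basic with [v] derived before the LOC suffix.
The alternation reflects word-final hardening: voiced fricatives become stops word-finally. /v/ is underlying.
The one attested form of 'road', [ʒaleruvu], shows underlying /ʒaleruv/. Applying the same rule word-finally gives [ʒalerub].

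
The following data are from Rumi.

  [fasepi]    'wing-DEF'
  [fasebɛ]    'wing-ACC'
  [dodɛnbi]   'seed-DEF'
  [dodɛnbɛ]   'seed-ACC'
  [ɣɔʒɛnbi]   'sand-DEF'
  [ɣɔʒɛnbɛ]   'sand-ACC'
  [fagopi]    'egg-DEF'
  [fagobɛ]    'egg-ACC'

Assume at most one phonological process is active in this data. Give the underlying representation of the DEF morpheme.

/-pi/

The DEF morpheme has two allomorphs, [-bi] and [-pi].
By contrast the ACC suffix keeps its initial [b] throughout — that segment must be underlying.
So the underlying form is /-pi/, and voiceless stops become voiced after a nasal.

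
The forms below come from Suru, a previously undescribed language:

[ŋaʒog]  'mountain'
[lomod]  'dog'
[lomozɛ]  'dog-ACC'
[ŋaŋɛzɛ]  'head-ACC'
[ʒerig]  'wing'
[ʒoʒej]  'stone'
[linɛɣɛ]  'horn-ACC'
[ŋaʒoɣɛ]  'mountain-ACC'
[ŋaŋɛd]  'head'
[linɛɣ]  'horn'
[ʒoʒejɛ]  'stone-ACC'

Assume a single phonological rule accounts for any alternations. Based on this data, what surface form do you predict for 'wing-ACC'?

[ʒeriɣɛ]

'mountain' shows [g] ~ [ɣ] at the end of the stem ([ŋaʒog] vs [ŋaʒoɣɛ]).
But 'horn' keeps [ɣ] in both environments ([linɛɣ], [linɛɣɛ]), so there is no rule changing /ɣ/ to [g] in isolation.
The alternation reflects intervocalic spirantization: voiced stops become fricatives between vowels. /g/ is underlying.
The one attested form of 'wing', [ʒerig], shows underlying /ʒerig/. Applying the same rule between vowels gives [ʒeriɣɛ].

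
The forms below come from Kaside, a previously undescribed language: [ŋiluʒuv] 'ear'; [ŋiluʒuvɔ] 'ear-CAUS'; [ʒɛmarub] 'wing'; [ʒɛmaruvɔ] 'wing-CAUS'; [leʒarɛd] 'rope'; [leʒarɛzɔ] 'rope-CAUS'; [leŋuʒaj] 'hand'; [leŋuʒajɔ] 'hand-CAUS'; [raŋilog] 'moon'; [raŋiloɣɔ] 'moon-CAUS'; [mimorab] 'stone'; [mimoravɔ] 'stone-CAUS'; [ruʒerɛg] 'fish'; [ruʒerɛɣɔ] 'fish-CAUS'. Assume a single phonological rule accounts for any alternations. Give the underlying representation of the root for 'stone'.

/mimorab/

'stone' shows [b] ~ [v] at the end of the stem ([mimorab] vs [mimoravɔ]).
The stem 'ear' ([ŋiluʒuv], [ŋiluʒuvɔ]) shows [v] unchanged in both environments, so [v] cannot be basic with [b] derived in isolation.
So /b/ is underlying, and a rule of intervocalic spirantization — voiced stops become fricatives between vowels — gives [v].
Hence 'stone' is /mimorab/ underlyingly.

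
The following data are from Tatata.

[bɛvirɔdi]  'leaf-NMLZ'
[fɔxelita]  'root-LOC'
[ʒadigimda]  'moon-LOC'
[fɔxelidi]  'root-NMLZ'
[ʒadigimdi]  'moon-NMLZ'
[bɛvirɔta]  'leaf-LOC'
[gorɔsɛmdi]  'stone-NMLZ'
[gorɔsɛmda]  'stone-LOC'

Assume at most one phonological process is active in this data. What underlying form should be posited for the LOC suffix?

The LOC morpheme has two allomorphs, [-da] and [-ta].
By contrast the NMLZ suffix keeps its initial [d] throughout — that segment must be underlying.
The LOC suffix is therefore /-ta/ underlyingly, with post-nasal voicing: voiceless stops become voiced after a nasal.

/-ta/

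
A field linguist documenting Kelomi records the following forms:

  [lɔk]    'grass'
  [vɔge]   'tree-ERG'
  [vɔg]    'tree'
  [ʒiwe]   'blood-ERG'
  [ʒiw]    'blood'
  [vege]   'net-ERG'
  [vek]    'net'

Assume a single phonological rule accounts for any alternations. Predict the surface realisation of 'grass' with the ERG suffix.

The stem for 'net' ends in [g] in [vege] but [k] in [vek].
If /g/ were underlying and a rule turned it into [k] in isolation, 'tree' would also alternate; but it has [g] in both [vɔge] and [vɔg].
The alternation reflects intervocalic voicing: voiceless stops become voiced between vowels. /k/ is underlying.
The one attested form of 'grass', [lɔk], shows underlying /lɔk/. Applying the same rule between vowels gives [lɔge].

[lɔge]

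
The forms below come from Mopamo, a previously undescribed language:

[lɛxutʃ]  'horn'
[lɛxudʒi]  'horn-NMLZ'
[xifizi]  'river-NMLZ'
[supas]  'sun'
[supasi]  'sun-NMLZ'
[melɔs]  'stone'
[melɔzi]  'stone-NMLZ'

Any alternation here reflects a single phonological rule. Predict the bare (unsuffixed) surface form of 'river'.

'stone' shows [s] ~ [z] at the end of the stem ([melɔs] vs [melɔzi]).
If /s/ were underlying and a rule turned it into [z] before the NMLZ suffix, 'sun' would also alternate; but it has [s] in both [supas] and [supasi].
Therefore /z/ is basic and [s] is derived by word-final obstruent devoicing (voiced obstruents become voiceless word-finally).
The one attested form of 'river', [xifizi], shows underlying /xifiz/. Applying the same rule word-finally gives [xifis].

[xifis]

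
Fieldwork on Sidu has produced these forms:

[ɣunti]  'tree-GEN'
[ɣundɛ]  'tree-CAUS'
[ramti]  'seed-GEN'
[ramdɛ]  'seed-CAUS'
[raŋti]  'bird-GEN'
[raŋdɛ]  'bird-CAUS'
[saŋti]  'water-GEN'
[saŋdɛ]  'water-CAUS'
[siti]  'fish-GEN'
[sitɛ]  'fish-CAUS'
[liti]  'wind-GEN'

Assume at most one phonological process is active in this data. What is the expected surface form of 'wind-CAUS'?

[litɛ]

The CAUS morpheme has two allomorphs, [-dɛ] and [-tɛ].
By contrast the GEN suffix keeps its initial [t] throughout — that segment must be underlying.
The CAUS suffix is therefore /-dɛ/ underlyingly, with post-vocalic devoicing: voiced stops become voiceless after a vowel.
After 'wind', which ends in a vowel, the suffix surfaces as [-tɛ], giving [litɛ].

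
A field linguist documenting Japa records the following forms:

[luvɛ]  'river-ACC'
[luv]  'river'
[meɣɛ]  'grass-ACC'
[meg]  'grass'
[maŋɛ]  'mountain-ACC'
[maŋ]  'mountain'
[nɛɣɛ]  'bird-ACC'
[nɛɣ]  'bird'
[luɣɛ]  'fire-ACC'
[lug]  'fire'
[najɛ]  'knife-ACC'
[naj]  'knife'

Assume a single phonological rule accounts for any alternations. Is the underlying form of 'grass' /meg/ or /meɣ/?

The root 'grass' surfaces as [meɣɛ] and [meg], with a stem-final [ɣ] ~ [g] alternation.
If /ɣ/ were underlying and a rule turned it into [g] in isolation, 'bird' would also alternate; but it has [ɣ] in both [nɛɣɛ] and [nɛɣ].
The alternation reflects intervocalic spirantization: voiced stops become fricatives between vowels. /g/ is underlying.

/meg/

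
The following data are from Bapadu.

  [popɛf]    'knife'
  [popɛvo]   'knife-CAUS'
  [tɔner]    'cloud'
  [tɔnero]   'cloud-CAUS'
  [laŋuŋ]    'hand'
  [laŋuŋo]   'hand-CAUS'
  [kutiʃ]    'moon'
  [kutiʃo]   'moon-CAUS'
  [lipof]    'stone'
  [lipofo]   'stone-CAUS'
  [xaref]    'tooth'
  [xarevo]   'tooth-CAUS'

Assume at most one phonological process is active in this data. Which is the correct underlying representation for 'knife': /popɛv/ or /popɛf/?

/popɛv/

The root 'knife' surfaces as [popɛf] and [popɛvo], with a stem-final [f] ~ [v] alternation.
If /f/ were underlying and a rule turned it into [v] before the CAUS suffix, 'stone' would also alternate; but it has [f] in both [lipof] and [lipofo].
Therefore /v/ is basic and [f] is derived by word-final obstruent devoicing (voiced obstruents become voiceless word-finally).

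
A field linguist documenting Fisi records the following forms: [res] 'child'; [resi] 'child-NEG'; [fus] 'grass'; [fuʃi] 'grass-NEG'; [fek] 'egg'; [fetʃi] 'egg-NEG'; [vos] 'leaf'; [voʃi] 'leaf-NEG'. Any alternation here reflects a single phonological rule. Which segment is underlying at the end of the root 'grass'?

/ʃ/

The root 'grass' surfaces as [fus] and [fuʃi], with a stem-final [s] ~ [ʃ] alternation.
If /s/ were underlying and a rule turned it into [ʃ] before the NEG suffix, 'child' would also alternate; but it has [s] in both [res] and [resi].
So /ʃ/ is underlying, and a rule of depalatalization — palato-alveolar /tʃ/ and /ʃ/ become [k] and [s] when no front vowel follows — gives [s].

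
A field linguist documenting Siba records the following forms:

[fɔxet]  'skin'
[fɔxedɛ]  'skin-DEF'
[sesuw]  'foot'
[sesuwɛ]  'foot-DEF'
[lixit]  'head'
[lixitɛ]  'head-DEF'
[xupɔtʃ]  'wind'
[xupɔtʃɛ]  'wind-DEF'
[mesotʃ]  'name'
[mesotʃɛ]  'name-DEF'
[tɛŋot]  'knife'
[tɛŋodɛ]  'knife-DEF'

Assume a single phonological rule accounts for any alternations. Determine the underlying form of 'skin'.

The root 'skin' surfaces as [fɔxet] and [fɔxedɛ], with a stem-final [t] ~ [d] alternation.
If /t/ were underlying and a rule turned it into [d] before the DEF suffix, 'head' would also alternate; but it has [t] in both [lixit] and [lixitɛ].
The alternation reflects word-final obstruent devoicing: voiced obstruents become voiceless word-finally. /d/ is underlying.

/fɔxed/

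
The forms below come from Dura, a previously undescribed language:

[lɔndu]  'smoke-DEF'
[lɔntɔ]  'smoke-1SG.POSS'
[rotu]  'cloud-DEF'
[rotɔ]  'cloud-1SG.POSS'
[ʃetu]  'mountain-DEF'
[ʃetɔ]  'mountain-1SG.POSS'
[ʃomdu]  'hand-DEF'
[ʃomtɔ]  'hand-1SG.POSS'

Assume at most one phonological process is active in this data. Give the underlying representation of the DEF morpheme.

/-du/

The DEF suffix surfaces as [-du] and [-tu], depending on the final segment of the stem.
The 1SG.POSS suffix, which begins with [t], is invariant after every stem; so [t] is not altered by any rule here.
The DEF suffix is therefore /-du/ underlyingly, with post-vocalic devoicing: voiced stops become voiceless after a vowel.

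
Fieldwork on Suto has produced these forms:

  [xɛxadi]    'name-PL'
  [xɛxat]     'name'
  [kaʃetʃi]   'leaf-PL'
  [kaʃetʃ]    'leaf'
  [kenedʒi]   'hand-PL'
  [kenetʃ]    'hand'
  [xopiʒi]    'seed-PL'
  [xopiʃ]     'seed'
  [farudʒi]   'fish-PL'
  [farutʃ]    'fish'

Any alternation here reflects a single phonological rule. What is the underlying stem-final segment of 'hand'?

/dʒ/

The stem for 'hand' ends in [dʒ] in [kenedʒi] but [tʃ] in [kenetʃ].
Compare 'leaf', with invariant [tʃ] in [kaʃetʃi] and [kaʃetʃ]: an analysis with underlying /tʃ/ and a rule producing [dʒ] before the PL suffix would wrongly predict alternation here too.
So /dʒ/ is underlying, and a rule of word-final obstruent devoicing — voiced obstruents become voiceless word-finally — gives [tʃ].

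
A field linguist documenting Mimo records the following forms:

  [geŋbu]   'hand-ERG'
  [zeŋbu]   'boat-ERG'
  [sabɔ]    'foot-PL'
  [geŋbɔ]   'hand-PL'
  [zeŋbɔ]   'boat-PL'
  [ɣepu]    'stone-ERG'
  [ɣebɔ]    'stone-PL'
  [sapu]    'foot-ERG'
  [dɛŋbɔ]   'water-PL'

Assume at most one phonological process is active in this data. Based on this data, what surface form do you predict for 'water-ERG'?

[dɛŋbu]

The ERG morpheme has two allomorphs, [-bu] and [-pu].
By contrast the PL suffix keeps its initial [b] throughout — that segment must be underlying.
So the underlying form is /-pu/, and voiceless stops become voiced after a nasal.
After 'water', which ends in a nasal, the suffix surfaces as [-bu], giving [dɛŋbu].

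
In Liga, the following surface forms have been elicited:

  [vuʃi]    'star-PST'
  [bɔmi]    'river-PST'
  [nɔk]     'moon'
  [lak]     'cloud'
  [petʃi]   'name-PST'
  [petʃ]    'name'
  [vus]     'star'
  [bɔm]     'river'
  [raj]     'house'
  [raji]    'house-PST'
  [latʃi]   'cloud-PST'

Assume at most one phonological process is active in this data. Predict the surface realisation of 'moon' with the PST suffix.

The root 'cloud' surfaces as [latʃi] and [lak], with a stem-final [tʃ] ~ [k] alternation.
The stem 'name' ([petʃi], [petʃ]) shows [tʃ] unchanged in both environments, so [tʃ] cannot be basic with [k] derived in isolation.
Therefore /k/ is basic and [tʃ] is derived by palatalization before a front vowel (/k/ and /s/ become palato-alveolar [tʃ] and [ʃ] before a front vowel).
From [nɔk] the stem 'moon' is /nɔk/; before a front vowel this yields [nɔtʃi].

[nɔtʃi]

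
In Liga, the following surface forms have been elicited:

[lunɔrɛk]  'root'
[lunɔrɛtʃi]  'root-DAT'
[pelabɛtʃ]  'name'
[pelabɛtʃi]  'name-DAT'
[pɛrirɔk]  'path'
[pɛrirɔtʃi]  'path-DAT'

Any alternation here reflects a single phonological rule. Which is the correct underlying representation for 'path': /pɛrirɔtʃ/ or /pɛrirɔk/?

/pɛrirɔk/

In [pɛrirɔk] and [pɛrirɔtʃi] the final segment of 'path' alternates: [k] ~ [tʃ].
Compare 'name', with invariant [tʃ] in [pelabɛtʃ] and [pelabɛtʃi]: an analysis with underlying /tʃ/ and a rule producing [k] in isolation would wrongly predict alternation here too.
So /k/ is underlying, and a rule of palatalization before a front vowel — /k/ becomes palato-alveolar [tʃ] before a front vowel — gives [tʃ].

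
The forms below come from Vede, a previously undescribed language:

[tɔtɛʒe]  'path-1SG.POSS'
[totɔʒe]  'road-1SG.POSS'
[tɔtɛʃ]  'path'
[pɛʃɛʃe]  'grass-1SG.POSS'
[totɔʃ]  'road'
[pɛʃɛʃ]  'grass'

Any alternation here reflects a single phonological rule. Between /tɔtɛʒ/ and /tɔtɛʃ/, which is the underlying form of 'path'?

'path' shows [ʃ] ~ [ʒ] at the end of the stem ([tɔtɛʃ] vs [tɔtɛʒe]).
But 'grass' keeps [ʃ] in both environments ([pɛʃɛʃ], [pɛʃɛʃe]), so there is no rule changing /ʃ/ to [ʒ] before the 1SG.POSS suffix.
Therefore /ʒ/ is basic and [ʃ] is derived by word-final obstruent devoicing (voiced obstruents become voiceless word-finally).

/tɔtɛʒ/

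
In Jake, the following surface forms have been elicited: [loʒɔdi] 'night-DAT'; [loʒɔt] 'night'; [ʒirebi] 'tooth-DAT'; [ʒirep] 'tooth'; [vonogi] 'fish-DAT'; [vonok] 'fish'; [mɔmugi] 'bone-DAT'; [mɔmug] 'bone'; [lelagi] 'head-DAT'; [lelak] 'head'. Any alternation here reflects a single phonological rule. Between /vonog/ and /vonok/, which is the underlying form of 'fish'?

/vonok/

In [vonogi] and [vonok] the final segment of 'fish' alternates: [g] ~ [k].
If /g/ were underlying and a rule turned it into [k] in isolation, 'bone' would also alternate; but it has [g] in both [mɔmugi] and [mɔmug].
The underlying segment must be /k/; voiceless stops become voiced between vowels, yielding [g] there.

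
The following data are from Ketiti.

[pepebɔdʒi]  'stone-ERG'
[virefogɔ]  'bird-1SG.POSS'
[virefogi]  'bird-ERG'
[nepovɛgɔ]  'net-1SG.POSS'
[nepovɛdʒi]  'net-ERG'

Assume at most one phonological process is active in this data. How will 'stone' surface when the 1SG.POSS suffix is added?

[pepebɔgɔ]

In [nepovɛgɔ] and [nepovɛdʒi] the final segment of 'net' alternates: [g] ~ [dʒ].
If /g/ were underlying and a rule turned it into [dʒ] before the ERG suffix, 'bird' would also alternate; but it has [g] in both [virefogɔ] and [virefogi].
The alternation reflects depalatalization: palato-alveolar /dʒ/ becomes [g] when no front vowel follows. /dʒ/ is underlying.
The one attested form of 'stone', [pepebɔdʒi], shows underlying /pepebɔdʒ/. Applying the same rule when no front vowel follows gives [pepebɔgɔ].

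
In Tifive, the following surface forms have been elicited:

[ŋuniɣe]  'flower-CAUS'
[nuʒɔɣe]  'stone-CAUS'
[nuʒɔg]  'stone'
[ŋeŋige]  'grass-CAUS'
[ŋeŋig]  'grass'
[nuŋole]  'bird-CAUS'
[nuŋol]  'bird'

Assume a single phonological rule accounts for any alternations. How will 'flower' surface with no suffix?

In [nuʒɔɣe] and [nuʒɔg] the final segment of 'stone' alternates: [ɣ] ~ [g].
The stem 'grass' ([ŋeŋige], [ŋeŋig]) shows [g] unchanged in both environments, so [g] cannot be basic with [ɣ] derived before the CAUS suffix.
The underlying segment must be /ɣ/; voiced fricatives become stops word-finally, yielding [g] there.
The one attested form of 'flower', [ŋuniɣe], shows underlying /ŋuniɣ/. Applying the same rule word-finally gives [ŋunig].

[ŋunig]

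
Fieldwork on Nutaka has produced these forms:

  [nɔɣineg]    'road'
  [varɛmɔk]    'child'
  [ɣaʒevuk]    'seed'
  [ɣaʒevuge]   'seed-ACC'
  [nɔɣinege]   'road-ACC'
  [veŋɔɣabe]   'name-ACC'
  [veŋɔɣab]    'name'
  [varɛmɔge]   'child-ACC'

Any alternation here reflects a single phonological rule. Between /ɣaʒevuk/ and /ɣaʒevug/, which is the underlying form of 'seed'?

The root 'seed' surfaces as [ɣaʒevuk] and [ɣaʒevuge], with a stem-final [k] ~ [g] alternation.
The stem 'road' ([nɔɣineg], [nɔɣinege]) shows [g] unchanged in both environments, so [g] cannot be basic with [k] derived in isolation.
The underlying segment must be /k/; voiceless stops become voiced between vowels, yielding [g] there.

/ɣaʒevuk/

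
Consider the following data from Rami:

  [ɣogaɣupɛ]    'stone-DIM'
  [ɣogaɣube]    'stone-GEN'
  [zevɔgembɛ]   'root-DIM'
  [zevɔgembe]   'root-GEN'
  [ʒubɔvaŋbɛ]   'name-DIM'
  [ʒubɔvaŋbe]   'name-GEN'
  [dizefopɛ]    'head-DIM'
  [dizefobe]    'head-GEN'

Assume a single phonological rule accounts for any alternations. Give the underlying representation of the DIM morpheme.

/-pɛ/

The DIM suffix surfaces as [-bɛ] and [-pɛ], depending on the final segment of the stem.
By contrast the GEN suffix keeps its initial [b] throughout — that segment must be underlying.
The DIM suffix is therefore /-pɛ/ underlyingly, with post-nasal voicing: voiceless stops become voiced after a nasal.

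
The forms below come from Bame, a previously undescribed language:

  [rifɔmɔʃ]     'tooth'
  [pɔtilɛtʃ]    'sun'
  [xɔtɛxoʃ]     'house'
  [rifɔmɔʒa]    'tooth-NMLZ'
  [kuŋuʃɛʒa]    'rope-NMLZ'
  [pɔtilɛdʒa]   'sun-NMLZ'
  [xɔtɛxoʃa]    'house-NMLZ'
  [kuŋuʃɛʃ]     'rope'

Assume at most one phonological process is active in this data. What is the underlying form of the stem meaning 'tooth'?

The root 'tooth' surfaces as [rifɔmɔʃ] and [rifɔmɔʒa], with a stem-final [ʃ] ~ [ʒ] alternation.
If /ʃ/ were underlying and a rule turned it into [ʒ] before the NMLZ suffix, 'house' would also alternate; but it has [ʃ] in both [xɔtɛxoʃ] and [xɔtɛxoʃa].
So /ʒ/ is underlying, and a rule of word-final obstruent devoicing — voiced obstruents become voiceless word-finally — gives [ʃ].
The underlying form of 'tooth' is therefore /rifɔmɔʒ/.

/rifɔmɔʒ/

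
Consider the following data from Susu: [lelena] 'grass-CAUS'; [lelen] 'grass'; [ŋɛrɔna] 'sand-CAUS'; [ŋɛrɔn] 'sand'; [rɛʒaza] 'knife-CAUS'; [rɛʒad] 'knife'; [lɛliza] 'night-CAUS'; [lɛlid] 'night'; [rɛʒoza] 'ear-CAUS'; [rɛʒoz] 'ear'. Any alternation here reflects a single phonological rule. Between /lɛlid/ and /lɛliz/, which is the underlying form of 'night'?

In [lɛliza] and [lɛlid] the final segment of 'night' alternates: [z] ~ [d].
But 'ear' keeps [z] in both environments ([rɛʒoza], [rɛʒoz]), so there is no rule changing /z/ to [d] in isolation.
So /d/ is underlying, and a rule of intervocalic spirantization — voiced stops become fricatives between vowels — gives [z].

/lɛlid/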